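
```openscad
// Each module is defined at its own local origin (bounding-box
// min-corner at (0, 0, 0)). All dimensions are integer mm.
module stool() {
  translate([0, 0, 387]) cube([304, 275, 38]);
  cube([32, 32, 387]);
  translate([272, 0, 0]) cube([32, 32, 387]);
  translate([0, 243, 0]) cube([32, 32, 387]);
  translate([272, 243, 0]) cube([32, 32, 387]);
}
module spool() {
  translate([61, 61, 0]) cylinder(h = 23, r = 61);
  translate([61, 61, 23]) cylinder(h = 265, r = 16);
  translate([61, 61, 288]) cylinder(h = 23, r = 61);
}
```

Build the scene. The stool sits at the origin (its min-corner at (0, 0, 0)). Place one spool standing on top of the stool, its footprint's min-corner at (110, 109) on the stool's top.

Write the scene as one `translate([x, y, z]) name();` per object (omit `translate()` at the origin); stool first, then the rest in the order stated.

stool();
translate([110, 109, 425]) spool();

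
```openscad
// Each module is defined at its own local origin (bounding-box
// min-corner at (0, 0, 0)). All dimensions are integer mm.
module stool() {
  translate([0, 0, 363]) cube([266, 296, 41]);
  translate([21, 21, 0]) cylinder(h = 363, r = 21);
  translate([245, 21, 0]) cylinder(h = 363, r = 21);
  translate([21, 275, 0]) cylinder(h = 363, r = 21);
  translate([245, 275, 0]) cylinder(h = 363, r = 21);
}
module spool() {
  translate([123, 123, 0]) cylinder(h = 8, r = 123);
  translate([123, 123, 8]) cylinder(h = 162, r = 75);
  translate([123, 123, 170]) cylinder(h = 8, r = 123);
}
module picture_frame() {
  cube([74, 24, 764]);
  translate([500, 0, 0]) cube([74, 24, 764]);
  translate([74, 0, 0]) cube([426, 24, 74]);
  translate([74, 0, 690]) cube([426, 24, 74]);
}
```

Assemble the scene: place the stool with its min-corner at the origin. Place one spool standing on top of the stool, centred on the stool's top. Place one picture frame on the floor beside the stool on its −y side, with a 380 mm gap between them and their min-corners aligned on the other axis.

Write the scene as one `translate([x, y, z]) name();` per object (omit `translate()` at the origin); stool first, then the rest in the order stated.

stool();
translate([10, 25, 404]) spool();
translate([0, -404, 0]) picture_frame();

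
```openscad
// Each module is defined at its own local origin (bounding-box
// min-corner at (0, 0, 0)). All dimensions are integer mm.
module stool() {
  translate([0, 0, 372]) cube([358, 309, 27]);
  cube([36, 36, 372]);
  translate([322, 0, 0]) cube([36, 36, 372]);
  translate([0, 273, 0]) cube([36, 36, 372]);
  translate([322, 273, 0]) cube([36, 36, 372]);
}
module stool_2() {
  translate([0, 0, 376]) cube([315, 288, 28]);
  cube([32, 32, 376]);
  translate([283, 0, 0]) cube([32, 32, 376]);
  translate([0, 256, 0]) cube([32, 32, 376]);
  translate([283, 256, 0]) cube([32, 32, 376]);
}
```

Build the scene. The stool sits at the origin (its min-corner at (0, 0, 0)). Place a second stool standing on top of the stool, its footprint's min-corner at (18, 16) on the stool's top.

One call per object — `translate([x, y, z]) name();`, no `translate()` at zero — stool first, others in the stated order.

stool();
translate([18, 16, 399]) stool_2();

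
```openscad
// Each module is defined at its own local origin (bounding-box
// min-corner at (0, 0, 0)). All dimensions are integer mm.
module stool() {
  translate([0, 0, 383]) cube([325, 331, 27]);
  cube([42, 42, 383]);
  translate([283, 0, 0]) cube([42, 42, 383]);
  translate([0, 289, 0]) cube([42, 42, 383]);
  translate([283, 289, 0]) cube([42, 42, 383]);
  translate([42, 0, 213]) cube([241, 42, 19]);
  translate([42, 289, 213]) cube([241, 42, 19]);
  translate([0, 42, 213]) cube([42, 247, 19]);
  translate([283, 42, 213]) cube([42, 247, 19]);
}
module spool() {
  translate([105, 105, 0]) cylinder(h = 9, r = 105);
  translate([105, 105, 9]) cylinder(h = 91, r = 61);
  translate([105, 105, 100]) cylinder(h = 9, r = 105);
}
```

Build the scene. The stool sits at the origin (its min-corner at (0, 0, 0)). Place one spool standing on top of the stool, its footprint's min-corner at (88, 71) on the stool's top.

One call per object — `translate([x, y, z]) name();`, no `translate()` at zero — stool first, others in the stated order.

stool();
translate([88, 71, 410]) spool();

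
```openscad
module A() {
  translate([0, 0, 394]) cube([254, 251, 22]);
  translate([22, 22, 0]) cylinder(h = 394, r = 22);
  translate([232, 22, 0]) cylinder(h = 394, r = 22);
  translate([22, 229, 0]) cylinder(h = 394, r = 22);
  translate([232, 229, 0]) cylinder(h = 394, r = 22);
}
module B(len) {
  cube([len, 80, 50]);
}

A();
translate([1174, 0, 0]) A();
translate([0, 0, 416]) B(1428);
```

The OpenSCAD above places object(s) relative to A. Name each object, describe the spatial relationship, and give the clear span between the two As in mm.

A is a stool. B is a beam. A beam spans the tops of two stools. The clear span between the two stools is 920 mm.

Second stool starts at x = 1174; first ends at x = 254; clear span = 1174 − 254 = 920 mm.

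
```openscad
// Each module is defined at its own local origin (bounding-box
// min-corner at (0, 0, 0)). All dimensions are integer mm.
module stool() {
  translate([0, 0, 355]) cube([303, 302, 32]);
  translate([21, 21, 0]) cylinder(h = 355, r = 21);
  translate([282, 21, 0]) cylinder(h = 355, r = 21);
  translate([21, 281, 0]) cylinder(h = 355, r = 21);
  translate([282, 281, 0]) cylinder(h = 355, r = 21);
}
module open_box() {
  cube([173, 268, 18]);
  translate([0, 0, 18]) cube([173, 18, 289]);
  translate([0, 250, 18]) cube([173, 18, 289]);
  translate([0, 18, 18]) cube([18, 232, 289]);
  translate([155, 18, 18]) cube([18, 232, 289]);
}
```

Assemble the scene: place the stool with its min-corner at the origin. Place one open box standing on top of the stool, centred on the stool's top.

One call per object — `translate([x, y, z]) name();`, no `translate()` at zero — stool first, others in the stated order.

stool();
translate([65, 17, 387]) open_box();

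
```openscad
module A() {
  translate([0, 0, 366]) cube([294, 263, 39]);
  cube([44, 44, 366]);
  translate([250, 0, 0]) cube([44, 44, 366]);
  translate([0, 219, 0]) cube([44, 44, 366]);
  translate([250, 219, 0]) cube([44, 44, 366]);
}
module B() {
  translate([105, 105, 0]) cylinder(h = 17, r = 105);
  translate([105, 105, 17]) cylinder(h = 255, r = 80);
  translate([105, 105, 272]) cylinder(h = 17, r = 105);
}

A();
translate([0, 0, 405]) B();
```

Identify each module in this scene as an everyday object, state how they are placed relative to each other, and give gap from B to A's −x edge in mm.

A is a stool. B is a spool. The spool is on top of the stool. The gap from the spool to the stool's −x edge is 0 mm.

The spool's min-x is at 0; the stool's min-x is 0; gap = 0 mm.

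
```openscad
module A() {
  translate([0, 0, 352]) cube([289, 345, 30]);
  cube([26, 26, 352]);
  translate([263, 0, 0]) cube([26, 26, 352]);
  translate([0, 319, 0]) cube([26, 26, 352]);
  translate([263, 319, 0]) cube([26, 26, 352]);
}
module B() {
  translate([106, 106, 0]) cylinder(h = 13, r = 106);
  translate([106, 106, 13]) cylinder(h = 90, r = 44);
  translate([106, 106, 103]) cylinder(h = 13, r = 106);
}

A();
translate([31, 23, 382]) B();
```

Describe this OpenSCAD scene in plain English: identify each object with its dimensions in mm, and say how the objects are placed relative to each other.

A is a four-legged stool. The seat is a 289×345×30 mm slab whose top surface is at z = 382 mm; four square legs, each 26×26 mm in cross-section, run from the floor (z = 0) to the underside of the seat, each flush with a corner of the seat.

B is a spool: two coaxial disc flanges of radius 106 mm and thickness 13 mm, joined by a core cylinder of radius 44 mm and height 90 mm. The lower flange rests on z = 0 and the three cylinders share a vertical axis.

The spool is on top of the stool.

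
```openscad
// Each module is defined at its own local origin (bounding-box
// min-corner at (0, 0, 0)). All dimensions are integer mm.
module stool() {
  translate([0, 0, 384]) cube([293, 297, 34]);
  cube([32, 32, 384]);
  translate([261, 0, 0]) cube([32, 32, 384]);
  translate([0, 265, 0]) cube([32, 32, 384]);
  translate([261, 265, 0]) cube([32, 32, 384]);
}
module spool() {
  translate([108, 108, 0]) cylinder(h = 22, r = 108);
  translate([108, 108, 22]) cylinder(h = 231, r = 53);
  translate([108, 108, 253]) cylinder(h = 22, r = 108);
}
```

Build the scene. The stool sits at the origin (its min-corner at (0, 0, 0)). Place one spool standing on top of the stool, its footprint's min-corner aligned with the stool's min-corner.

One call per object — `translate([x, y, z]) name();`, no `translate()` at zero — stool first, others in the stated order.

stool();
translate([0, 0, 418]) spool();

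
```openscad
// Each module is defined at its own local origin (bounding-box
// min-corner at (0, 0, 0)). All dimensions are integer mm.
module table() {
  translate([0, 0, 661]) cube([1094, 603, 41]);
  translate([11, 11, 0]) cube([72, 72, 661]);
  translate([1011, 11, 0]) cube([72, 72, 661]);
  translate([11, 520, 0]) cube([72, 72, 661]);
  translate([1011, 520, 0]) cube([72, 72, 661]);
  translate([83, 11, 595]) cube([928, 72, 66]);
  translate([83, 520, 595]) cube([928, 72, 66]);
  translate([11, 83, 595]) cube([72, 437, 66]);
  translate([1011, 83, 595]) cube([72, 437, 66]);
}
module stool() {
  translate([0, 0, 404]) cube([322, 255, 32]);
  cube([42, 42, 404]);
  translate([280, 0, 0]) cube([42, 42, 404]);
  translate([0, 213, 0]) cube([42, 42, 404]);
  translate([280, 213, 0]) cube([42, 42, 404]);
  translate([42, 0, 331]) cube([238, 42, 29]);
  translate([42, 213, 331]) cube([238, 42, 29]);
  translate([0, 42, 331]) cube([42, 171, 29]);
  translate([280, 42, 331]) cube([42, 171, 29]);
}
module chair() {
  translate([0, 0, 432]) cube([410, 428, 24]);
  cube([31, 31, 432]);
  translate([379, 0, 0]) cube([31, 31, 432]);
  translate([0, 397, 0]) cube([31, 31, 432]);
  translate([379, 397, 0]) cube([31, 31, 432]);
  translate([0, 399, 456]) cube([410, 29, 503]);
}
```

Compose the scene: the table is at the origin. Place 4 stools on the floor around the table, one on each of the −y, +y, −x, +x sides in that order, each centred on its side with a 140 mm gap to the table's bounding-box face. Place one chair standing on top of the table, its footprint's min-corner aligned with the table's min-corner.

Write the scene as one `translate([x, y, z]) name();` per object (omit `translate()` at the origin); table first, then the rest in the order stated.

table();
translate([386, -395, 0]) stool();
translate([386, 743, 0]) stool();
translate([-462, 174, 0]) stool();
translate([1234, 174, 0]) stool();
translate([0, 0, 702]) chair();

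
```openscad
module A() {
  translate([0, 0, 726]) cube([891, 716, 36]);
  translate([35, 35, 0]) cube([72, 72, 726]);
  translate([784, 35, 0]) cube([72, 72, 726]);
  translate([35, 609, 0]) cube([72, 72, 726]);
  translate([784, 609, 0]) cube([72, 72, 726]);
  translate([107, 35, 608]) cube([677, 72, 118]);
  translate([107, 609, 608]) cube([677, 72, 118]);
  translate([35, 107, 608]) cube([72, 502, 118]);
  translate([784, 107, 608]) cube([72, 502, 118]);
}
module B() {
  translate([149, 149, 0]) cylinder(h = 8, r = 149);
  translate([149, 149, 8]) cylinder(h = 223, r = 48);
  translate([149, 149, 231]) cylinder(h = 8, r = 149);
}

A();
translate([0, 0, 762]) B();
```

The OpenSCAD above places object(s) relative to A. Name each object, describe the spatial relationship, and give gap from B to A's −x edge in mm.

The spool's min-x is at 0; the table's min-x is 0; gap = 0 mm.

A is a table. B is a spool. The spool is on top of the table. The gap from the spool to the table's −x edge is 0 mm.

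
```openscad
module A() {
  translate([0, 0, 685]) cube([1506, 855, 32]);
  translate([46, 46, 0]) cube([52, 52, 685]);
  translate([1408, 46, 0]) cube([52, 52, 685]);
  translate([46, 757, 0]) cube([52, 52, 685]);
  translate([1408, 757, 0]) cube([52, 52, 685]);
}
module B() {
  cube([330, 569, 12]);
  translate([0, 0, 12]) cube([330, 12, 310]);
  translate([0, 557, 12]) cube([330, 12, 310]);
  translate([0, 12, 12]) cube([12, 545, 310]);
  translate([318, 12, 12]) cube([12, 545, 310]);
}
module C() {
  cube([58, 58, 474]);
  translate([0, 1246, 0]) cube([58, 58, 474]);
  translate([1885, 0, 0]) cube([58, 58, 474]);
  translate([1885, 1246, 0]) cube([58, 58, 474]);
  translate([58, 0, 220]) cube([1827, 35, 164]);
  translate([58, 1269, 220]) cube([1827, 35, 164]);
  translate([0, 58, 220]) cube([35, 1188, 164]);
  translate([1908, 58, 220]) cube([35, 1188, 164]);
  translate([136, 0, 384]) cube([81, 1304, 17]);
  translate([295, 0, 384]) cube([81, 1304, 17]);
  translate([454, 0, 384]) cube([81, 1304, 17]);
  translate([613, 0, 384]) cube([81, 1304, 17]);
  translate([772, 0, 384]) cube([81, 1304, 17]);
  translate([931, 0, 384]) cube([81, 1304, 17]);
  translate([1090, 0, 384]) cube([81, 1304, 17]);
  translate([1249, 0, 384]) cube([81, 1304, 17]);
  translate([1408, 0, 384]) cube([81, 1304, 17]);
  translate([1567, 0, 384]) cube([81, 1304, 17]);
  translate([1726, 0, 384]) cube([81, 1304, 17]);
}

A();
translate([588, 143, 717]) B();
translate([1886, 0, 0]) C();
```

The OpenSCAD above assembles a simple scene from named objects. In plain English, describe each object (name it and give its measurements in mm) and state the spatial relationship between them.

A is a table with a 1506×855 mm rectangular top, 32 mm thick, top surface at z = 717 mm, supported by four 52×52 mm square legs, each inset 46 mm from the nearest pair of top edges, running from the floor.

B is an open storage box with external size 330×569×322 mm and wall thickness 12 mm (the base is also 12 mm thick). The base covers the whole footprint; the four walls stand on the base, with the y-facing walls full-width and the x-facing walls fitting between their inner faces.

C is a bed frame 1943 mm long (x) by 1304 mm wide (y). Four 58×58 mm corner posts, 474 mm tall, at the corners of the footprint. Four rails of 35 mm thickness and 164 mm height run between adjacent posts with their undersides at z = 220 mm, their outer faces flush with the outside of the frame (the two x-running rails run between the posts' inner faces; the two y-running rails run between the posts' inner faces). 11 slats, each 81 mm wide (x) and 17 mm thick, lie across the top of the two x-running rails, running the full 1304 mm width of the frame in y; the slats are evenly spaced along x between the inner faces of the end posts with equal gaps (rounded down to the nearest mm) at the −x end and between each pair — any rounding remainder accumulates at the +x end.

The open box is on top of the table, centred. The bed frame is on the floor beside the table on its +x side.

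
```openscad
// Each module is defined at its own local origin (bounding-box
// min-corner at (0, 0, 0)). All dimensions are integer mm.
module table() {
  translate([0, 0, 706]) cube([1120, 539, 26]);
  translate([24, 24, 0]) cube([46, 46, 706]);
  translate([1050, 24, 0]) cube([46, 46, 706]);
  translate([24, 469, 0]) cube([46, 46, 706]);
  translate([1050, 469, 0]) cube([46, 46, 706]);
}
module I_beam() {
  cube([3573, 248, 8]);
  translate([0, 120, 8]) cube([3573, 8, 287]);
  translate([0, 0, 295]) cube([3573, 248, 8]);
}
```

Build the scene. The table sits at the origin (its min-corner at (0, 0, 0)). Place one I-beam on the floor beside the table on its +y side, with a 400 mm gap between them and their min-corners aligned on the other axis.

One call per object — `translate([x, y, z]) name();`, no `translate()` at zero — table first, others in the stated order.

table();
translate([0, 939, 0]) I_beam();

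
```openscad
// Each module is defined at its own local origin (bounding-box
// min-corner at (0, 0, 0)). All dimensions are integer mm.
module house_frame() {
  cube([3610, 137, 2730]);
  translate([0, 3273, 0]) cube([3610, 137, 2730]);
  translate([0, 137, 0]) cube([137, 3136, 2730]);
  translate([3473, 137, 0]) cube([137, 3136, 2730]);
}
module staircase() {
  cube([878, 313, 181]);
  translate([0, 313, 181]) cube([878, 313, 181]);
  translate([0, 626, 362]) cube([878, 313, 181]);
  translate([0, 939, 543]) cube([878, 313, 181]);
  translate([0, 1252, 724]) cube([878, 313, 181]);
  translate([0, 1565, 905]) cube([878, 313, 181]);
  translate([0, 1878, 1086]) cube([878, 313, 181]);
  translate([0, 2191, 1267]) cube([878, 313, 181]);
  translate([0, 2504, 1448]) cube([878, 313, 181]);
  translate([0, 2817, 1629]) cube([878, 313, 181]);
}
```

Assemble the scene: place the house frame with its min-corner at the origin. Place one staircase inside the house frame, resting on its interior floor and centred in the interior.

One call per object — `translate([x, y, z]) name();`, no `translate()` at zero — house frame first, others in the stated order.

house_frame();
translate([1366, 140, 0]) staircase();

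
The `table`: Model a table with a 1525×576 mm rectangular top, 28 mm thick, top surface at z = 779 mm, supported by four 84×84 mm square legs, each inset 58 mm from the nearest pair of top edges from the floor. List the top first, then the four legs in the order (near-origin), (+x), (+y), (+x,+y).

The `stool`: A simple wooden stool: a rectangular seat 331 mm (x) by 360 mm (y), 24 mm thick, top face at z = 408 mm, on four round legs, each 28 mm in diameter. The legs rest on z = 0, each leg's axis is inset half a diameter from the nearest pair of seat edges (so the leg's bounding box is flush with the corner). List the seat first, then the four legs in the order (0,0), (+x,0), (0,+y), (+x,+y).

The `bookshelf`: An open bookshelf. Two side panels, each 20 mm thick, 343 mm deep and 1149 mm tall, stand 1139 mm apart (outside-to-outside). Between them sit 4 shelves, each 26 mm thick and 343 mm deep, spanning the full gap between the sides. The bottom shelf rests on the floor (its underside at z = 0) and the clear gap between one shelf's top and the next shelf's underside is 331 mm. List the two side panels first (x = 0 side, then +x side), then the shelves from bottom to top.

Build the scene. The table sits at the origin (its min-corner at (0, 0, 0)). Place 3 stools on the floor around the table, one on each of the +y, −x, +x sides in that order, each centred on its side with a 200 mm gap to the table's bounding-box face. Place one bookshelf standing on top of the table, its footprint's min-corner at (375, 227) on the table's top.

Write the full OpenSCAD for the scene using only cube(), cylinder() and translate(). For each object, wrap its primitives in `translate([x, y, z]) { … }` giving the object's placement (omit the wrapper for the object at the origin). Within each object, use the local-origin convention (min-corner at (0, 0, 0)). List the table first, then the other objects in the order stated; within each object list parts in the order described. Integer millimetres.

translate([0, 0, 751]) cube([1525, 576, 28]);
translate([58, 58, 0]) cube([84, 84, 751]);
translate([1383, 58, 0]) cube([84, 84, 751]);
translate([58, 434, 0]) cube([84, 84, 751]);
translate([1383, 434, 0]) cube([84, 84, 751]);
translate([597, 776, 0]) {
  translate([0, 0, 384]) cube([331, 360, 24]);
  translate([14, 14, 0]) cylinder(h = 384, r = 14);
  translate([317, 14, 0]) cylinder(h = 384, r = 14);
  translate([14, 346, 0]) cylinder(h = 384, r = 14);
  translate([317, 346, 0]) cylinder(h = 384, r = 14);
}
translate([-531, 108, 0]) {
  translate([0, 0, 384]) cube([331, 360, 24]);
  translate([14, 14, 0]) cylinder(h = 384, r = 14);
  translate([317, 14, 0]) cylinder(h = 384, r = 14);
  translate([14, 346, 0]) cylinder(h = 384, r = 14);
  translate([317, 346, 0]) cylinder(h = 384, r = 14);
}
translate([1725, 108, 0]) {
  translate([0, 0, 384]) cube([331, 360, 24]);
  translate([14, 14, 0]) cylinder(h = 384, r = 14);
  translate([317, 14, 0]) cylinder(h = 384, r = 14);
  translate([14, 346, 0]) cylinder(h = 384, r = 14);
  translate([317, 346, 0]) cylinder(h = 384, r = 14);
}
translate([375, 227, 779]) {
  cube([20, 343, 1149]);
  translate([1119, 0, 0]) cube([20, 343, 1149]);
  translate([20, 0, 0]) cube([1099, 343, 26]);
  translate([20, 0, 357]) cube([1099, 343, 26]);
  translate([20, 0, 714]) cube([1099, 343, 26]);
  translate([20, 0, 1071]) cube([1099, 343, 26]);
}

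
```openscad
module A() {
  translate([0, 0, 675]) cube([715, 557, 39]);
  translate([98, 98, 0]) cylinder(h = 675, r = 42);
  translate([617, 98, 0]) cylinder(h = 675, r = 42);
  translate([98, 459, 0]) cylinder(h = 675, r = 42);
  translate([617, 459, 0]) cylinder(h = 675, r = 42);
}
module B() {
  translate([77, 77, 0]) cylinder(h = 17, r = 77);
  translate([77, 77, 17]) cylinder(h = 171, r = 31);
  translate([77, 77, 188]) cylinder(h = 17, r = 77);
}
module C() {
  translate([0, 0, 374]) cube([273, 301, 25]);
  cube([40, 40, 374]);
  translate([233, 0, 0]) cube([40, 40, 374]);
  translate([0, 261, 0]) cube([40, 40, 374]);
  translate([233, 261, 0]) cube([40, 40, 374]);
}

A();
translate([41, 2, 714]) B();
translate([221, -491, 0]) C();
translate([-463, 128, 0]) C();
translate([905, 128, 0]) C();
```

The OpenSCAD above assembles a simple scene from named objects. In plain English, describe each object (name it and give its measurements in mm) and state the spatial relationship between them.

A is a table with a 715×557 mm rectangular top, 39 mm thick, top surface at z = 714 mm, supported by four round legs of 84 mm diameter, each leg's bounding box inset 56 mm from the nearest pair of top edges, running from the floor.

B is a spool: two coaxial disc flanges of radius 77 mm and thickness 17 mm, joined by a core cylinder of radius 31 mm and height 171 mm. The lower flange rests on z = 0 and the three cylinders share a vertical axis.

C is a four-legged stool. The seat is 273×301 mm, 25 mm thick, top at z = 399 mm. It stands on four square legs, each 40×40 mm in cross-section, from z = 0 to the seat underside, each flush with a corner of the seat.

The spool is on top of the table. Three stools sit around the table at the −y, −x, +x sides.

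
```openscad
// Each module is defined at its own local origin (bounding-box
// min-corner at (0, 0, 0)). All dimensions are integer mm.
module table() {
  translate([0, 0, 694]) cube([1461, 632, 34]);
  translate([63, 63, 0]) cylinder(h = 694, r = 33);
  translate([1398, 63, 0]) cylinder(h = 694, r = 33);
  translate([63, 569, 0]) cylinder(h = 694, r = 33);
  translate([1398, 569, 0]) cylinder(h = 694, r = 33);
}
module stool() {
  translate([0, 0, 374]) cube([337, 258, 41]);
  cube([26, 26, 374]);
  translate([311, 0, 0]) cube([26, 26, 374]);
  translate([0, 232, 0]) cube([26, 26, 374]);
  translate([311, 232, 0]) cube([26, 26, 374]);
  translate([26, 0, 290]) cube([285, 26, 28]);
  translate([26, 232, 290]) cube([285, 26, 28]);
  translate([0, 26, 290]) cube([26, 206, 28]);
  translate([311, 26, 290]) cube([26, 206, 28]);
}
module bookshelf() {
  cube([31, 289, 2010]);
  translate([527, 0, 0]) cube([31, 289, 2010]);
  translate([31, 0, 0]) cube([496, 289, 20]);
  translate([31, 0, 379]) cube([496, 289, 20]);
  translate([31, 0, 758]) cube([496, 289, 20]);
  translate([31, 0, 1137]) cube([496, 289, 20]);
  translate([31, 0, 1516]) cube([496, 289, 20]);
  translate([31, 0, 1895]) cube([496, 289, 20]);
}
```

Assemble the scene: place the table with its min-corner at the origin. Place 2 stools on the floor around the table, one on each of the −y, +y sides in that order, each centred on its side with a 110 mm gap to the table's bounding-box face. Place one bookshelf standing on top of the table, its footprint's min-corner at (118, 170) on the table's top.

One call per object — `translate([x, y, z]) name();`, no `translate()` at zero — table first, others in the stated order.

table();
translate([562, -368, 0]) stool();
translate([562, 742, 0]) stool();
translate([118, 170, 728]) bookshelf();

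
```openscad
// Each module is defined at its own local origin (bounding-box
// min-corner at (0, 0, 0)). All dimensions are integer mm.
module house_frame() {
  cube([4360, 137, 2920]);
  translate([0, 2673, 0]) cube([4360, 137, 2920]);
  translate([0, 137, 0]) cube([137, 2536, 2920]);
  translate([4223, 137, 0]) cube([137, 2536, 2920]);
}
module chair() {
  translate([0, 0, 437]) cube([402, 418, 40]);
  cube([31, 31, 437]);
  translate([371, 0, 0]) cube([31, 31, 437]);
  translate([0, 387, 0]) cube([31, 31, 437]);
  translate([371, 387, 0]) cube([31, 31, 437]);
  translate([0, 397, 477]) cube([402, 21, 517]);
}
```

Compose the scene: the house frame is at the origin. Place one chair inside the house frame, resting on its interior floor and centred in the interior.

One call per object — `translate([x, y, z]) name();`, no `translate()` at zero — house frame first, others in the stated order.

house_frame();
translate([1979, 1196, 0]) chair();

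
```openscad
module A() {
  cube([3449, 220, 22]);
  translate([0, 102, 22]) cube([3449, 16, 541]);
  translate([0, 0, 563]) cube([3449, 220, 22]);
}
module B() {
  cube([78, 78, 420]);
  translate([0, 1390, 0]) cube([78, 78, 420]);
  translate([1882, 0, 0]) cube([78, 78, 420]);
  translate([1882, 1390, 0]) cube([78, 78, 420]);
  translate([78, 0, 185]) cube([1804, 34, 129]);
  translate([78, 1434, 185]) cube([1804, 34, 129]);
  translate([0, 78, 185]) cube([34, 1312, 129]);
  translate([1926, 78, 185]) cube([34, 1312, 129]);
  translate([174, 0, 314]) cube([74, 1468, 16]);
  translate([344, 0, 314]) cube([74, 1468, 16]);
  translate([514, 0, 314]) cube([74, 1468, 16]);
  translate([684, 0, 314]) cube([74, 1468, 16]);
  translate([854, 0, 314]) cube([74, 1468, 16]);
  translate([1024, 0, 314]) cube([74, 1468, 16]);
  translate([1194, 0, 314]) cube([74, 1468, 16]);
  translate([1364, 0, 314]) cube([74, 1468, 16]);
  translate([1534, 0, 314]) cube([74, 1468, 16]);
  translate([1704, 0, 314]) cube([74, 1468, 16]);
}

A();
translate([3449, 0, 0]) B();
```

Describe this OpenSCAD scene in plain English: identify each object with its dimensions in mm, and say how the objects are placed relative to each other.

A is an I-beam lying along x, 3449 mm long. Overall section height 585 mm. Two flanges 220 mm wide (y) and 22 mm thick, one on the floor and one at the top; a web 16 mm thick runs between them, centred on the flange width.

B is a bed frame 1960 mm long (x) by 1468 mm wide (y). Four 78×78 mm corner posts, 420 mm tall, at the corners of the footprint. Four rails of 34 mm thickness and 129 mm height run between adjacent posts with their undersides at z = 185 mm, their outer faces flush with the outside of the frame (the two x-running rails run between the posts' inner faces; the two y-running rails run between the posts' inner faces). 10 slats, each 74 mm wide (x) and 16 mm thick, lie across the top of the two x-running rails, running the full 1468 mm width of the frame in y; the slats are evenly spaced along x between the inner faces of the end posts with equal gaps (rounded down to the nearest mm) at the −x end and between each pair — any rounding remainder accumulates at the +x end.

The bed frame is against the I-beam's +x side, with their −y faces flush.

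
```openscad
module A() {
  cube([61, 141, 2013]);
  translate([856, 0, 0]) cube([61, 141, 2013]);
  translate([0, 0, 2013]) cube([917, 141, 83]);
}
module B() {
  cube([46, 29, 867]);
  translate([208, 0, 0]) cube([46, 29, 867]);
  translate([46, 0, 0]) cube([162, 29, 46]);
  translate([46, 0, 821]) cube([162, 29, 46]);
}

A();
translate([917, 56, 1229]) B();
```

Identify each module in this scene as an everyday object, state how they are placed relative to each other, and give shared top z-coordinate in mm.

Both tops at z = 2096 mm.

A is a door frame. B is a picture frame. The picture frame is beside the door frame with their tops flush at z = 2096. The shared top z-coordinate is 2096 mm.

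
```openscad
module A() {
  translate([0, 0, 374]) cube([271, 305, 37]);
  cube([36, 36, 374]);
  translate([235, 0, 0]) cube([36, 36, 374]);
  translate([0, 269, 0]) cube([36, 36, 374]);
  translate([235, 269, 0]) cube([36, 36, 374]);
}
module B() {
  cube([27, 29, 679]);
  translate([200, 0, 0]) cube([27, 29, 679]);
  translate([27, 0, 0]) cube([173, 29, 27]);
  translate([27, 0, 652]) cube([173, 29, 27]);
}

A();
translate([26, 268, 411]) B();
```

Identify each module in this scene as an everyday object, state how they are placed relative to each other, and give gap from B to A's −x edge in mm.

A is a stool. B is a picture frame. The picture frame is on top of the stool. The gap from the picture frame to the stool's −x edge is 26 mm.

The picture frame's min-x is at 26; the stool's min-x is 0; gap = 26 mm.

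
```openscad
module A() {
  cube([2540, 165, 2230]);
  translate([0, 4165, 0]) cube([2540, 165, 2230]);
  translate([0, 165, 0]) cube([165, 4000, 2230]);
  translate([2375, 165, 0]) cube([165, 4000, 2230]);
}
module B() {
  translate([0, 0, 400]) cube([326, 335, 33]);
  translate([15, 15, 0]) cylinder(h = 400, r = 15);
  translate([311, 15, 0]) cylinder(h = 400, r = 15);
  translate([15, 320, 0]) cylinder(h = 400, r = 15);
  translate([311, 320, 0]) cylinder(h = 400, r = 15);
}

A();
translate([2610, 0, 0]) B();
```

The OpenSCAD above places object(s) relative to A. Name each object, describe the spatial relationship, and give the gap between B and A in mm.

The stool's nearest face is 70 mm from the house frame's +x face.

A is a house frame. B is a stool. The stool is on the floor beside the house frame on its +x side. The gap between the stool and the house frame is 70 mm.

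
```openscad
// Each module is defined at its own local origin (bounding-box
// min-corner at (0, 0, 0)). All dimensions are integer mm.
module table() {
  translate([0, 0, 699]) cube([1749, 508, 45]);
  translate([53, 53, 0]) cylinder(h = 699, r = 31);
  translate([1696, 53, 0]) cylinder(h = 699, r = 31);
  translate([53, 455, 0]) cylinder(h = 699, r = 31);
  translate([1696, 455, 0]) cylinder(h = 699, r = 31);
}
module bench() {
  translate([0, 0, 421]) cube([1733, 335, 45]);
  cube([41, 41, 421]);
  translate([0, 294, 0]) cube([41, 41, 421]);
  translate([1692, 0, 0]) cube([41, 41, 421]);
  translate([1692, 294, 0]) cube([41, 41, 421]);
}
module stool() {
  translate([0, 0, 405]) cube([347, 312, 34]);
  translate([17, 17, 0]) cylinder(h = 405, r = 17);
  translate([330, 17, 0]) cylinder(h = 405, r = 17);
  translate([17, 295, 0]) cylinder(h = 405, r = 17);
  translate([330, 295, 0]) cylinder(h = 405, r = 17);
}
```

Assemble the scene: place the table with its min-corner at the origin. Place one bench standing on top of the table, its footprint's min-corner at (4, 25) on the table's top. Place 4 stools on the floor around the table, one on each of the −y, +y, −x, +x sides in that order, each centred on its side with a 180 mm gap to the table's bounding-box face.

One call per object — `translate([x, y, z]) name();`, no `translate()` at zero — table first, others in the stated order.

table();
translate([4, 25, 744]) bench();
translate([701, -492, 0]) stool();
translate([701, 688, 0]) stool();
translate([-527, 98, 0]) stool();
translate([1929, 98, 0]) stool();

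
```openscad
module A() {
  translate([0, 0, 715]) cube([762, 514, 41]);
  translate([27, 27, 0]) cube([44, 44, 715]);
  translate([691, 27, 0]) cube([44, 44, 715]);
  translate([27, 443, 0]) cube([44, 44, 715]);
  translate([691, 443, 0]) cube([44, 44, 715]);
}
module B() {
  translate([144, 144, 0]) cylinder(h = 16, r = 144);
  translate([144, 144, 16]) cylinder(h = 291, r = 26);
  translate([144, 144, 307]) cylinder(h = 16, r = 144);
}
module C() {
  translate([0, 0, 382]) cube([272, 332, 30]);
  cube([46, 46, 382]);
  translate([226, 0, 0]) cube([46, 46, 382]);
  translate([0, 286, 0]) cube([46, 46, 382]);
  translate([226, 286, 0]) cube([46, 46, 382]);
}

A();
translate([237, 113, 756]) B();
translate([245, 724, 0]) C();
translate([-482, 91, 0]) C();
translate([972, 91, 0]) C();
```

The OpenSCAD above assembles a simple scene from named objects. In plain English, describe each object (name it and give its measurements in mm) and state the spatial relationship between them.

A is a table: top 762 mm (x) × 514 mm (y), 41 mm thick, upper face at z = 756 mm, on four 44×44 mm square legs, each inset 27 mm from the nearest pair of top edges, running from z = 0 to the bottom of the top.

B is a spool: two coaxial disc flanges of radius 144 mm and thickness 16 mm, joined by a core cylinder of radius 26 mm and height 291 mm. The lower flange rests on z = 0 and the three cylinders share a vertical axis.

C is a four-legged stool. The seat is 272×332 mm, 30 mm thick, top at z = 412 mm. It stands on four square legs, each 46×46 mm in cross-section, from z = 0 to the seat underside, each flush with a corner of the seat.

The spool is on top of the table, centred. Three stools sit around the table at the +y, −x, +x sides.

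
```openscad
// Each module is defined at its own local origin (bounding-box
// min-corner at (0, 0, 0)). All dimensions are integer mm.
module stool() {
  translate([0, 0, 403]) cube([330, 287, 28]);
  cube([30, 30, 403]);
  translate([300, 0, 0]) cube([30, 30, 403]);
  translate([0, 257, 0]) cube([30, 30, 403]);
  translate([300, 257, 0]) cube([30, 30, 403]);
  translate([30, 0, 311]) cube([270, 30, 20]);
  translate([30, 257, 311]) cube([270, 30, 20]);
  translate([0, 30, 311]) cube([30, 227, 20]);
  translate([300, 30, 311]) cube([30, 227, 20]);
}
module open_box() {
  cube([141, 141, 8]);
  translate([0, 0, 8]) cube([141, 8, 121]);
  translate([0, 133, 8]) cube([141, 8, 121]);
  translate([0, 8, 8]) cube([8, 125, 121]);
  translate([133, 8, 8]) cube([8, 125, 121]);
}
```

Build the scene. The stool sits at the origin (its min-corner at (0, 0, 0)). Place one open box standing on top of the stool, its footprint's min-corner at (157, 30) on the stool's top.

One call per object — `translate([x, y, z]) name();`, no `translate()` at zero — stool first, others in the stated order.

stool();
translate([157, 30, 431]) open_box();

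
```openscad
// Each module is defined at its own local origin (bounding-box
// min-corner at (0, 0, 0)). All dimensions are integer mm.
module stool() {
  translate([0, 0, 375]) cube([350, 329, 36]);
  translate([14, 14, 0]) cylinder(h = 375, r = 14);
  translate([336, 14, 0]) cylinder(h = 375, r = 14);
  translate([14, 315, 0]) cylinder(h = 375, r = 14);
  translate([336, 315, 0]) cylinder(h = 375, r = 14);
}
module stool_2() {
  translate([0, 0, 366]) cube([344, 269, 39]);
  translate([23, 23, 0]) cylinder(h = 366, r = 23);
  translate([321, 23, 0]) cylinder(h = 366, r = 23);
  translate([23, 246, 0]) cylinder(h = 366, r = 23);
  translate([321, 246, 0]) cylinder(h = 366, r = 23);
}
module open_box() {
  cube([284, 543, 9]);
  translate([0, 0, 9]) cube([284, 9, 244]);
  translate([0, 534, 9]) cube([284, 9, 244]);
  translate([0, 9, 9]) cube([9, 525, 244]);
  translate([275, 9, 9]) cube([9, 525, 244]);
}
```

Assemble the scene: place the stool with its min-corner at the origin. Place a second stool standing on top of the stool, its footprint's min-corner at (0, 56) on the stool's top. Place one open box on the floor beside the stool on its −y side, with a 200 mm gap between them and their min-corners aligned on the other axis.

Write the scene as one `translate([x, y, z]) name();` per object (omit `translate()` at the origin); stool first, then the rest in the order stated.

stool();
translate([0, 56, 411]) stool_2();
translate([0, -743, 0]) open_box();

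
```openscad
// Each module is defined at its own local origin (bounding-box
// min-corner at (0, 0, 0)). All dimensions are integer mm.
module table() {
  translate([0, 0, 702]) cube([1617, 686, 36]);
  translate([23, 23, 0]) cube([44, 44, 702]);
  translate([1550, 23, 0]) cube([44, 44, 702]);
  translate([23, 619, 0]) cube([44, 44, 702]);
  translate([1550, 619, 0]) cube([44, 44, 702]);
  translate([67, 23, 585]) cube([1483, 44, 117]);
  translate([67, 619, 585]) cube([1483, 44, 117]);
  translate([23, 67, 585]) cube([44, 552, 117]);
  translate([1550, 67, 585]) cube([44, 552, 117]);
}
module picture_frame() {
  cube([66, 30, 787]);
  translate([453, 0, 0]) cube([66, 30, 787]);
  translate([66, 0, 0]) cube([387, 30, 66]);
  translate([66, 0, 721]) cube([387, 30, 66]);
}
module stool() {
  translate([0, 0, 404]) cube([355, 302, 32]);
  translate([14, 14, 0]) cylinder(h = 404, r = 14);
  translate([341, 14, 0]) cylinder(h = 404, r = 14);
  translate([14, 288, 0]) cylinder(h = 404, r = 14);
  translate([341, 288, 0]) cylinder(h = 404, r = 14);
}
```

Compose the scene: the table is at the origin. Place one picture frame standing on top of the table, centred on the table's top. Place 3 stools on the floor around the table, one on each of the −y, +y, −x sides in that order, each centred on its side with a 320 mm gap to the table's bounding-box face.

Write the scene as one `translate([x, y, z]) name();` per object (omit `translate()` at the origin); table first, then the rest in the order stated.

table();
translate([549, 328, 738]) picture_frame();
translate([631, -622, 0]) stool();
translate([631, 1006, 0]) stool();
translate([-675, 192, 0]) stool();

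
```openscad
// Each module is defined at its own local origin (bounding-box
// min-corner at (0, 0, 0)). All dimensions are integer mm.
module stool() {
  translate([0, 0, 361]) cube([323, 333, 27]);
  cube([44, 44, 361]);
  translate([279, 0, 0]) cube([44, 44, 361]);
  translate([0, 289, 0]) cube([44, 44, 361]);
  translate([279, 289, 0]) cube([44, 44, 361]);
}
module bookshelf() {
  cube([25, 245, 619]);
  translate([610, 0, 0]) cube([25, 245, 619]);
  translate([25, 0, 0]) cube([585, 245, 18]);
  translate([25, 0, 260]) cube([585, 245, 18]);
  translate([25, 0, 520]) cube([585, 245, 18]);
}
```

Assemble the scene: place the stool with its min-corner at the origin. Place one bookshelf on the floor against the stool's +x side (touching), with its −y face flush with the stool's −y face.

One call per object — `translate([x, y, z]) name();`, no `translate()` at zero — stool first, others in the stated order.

stool();
translate([323, 0, 0]) bookshelf();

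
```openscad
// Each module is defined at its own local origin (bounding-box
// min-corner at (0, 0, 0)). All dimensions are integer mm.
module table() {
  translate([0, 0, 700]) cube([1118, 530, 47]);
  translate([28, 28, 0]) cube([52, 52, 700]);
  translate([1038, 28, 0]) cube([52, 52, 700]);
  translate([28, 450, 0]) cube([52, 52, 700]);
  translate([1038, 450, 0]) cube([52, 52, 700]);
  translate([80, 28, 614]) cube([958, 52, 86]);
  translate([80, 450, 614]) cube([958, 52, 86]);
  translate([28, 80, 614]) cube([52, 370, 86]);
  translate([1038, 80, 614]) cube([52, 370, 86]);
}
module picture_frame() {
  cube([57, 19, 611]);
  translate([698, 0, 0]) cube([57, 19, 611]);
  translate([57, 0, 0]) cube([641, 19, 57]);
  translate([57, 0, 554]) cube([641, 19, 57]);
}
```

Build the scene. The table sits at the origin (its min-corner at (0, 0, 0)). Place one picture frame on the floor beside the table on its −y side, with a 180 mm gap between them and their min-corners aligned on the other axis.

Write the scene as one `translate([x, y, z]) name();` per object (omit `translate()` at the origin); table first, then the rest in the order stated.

table();
translate([0, -199, 0]) picture_frame();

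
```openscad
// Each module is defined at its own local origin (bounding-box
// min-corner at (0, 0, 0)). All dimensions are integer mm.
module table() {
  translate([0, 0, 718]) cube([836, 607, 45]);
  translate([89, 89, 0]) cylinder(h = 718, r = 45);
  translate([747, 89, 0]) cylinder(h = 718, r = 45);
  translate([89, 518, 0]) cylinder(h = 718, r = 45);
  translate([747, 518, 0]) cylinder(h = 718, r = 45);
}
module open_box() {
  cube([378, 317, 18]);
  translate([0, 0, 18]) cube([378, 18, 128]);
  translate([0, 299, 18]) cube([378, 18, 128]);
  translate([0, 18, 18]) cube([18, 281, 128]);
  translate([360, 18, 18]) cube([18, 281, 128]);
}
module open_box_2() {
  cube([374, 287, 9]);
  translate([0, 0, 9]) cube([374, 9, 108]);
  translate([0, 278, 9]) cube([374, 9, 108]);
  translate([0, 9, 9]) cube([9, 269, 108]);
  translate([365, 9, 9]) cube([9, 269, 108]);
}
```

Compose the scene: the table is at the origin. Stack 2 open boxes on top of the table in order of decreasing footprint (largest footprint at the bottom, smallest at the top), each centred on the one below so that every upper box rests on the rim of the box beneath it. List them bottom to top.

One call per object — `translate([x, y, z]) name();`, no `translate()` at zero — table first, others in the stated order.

table();
translate([229, 145, 763]) open_box();
translate([231, 160, 909]) open_box_2();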